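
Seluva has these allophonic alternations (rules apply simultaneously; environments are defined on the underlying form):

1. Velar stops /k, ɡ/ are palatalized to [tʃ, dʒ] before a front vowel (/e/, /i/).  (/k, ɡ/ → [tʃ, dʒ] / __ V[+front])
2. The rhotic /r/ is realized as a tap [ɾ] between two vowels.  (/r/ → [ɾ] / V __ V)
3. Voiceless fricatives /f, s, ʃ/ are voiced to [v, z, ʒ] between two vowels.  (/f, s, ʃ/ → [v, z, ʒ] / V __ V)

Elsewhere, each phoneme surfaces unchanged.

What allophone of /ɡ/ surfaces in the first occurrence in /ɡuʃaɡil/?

[ɡ]

/ɡ/ (word-initial) is in the target of rule 1 but the environment (before a front vowel) is not met → [ɡ].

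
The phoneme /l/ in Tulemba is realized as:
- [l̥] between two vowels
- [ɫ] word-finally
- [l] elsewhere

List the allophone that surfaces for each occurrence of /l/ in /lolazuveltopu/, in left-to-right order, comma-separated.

[l], [l̥], [l]

Occurrence 1 (position 1): no conditioning environment matches → elsewhere allophone [l].
Occurrence 2 (position 3): between two vowels → [l̥].
Occurrence 3 (position 9): no conditioning environment matches → elsewhere allophone [l].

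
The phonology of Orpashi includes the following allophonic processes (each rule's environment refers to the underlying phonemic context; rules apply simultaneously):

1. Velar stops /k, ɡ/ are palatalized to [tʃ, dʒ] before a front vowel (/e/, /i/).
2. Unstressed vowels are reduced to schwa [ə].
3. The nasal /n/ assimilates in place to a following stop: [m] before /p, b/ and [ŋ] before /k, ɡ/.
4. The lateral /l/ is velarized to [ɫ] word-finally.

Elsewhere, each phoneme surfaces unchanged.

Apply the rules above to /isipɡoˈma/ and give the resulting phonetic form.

[əsəpɡəˈma]

/i/ (word-initial): in an unstressed syllable, so rule 2 applies → [ə].
/s/ stays [s].
/i/ (between /s/ and /p/): in an unstressed syllable, so rule 2 applies → [ə].
/p/ (between /i/ and /ɡ/) is unaffected → [p].
/ɡ/ — between /p/ and /o/; rule 1 does not apply here → [ɡ].
Rule 2 applies to /o/ (between /ɡ/ and /m/: in an unstressed syllable) → [ə].
/m/ stays [m].
/a/ (word-final) fails the environment for rule 2, so it stays [a].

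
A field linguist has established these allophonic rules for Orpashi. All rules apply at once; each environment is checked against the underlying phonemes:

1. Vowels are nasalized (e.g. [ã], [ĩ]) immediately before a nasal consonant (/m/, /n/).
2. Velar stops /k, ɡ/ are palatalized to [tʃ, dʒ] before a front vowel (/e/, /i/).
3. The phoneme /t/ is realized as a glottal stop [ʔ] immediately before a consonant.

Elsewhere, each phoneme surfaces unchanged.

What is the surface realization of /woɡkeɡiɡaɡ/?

[woɡtʃedʒiɡaɡ]

/w/ — not in any rule's target class → [w].
/o/ (between /w/ and /ɡ/): rule 1 targets it, but not before a nasal consonant → unchanged [o].
/ɡ/ (between /o/ and /k/) is in the target of rule 2 but the environment (before a front vowel) is not met → [ɡ].
/k/ — between /ɡ/ and /e/, before a front vowel — surfaces as [tʃ] (rule 2).
/e/ — between /k/ and /ɡ/; rule 1 does not apply here → [e].
Rule 2 applies to /ɡ/ (between /e/ and /i/: before a front vowel) → [dʒ].
/i/ — between /ɡ/ and /ɡ/; rule 1 does not apply here → [i].
/ɡ/ (between /i/ and /a/) is in the target of rule 2 but the environment (before a front vowel) is not met → [ɡ].
/a/ (between /ɡ/ and /ɡ/) is in the target of rule 1 but the environment (before a nasal consonant) is not met → [a].
/ɡ/ (word-final) fails the environment for rule 2, so it stays [ɡ].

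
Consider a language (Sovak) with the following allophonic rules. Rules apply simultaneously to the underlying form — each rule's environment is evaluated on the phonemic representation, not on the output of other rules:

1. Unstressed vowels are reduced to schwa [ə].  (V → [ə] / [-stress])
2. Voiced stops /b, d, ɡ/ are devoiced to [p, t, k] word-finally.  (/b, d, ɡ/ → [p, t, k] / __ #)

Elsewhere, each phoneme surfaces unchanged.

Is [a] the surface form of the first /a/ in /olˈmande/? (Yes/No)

Yes

/a/ (between /m/ and /n/) fails the environment for rule 1, so it stays [a].
The actual realization is [a], which matches [a].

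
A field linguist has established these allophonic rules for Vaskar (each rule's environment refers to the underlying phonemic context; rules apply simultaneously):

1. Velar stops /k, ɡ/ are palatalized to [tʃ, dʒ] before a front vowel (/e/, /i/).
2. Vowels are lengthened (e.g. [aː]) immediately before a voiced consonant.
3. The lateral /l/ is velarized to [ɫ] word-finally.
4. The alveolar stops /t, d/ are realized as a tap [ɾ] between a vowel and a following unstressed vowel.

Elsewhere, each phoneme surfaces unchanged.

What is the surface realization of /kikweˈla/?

[tʃikweːˈla]

/k/ (word-initial): before a front vowel, so rule 1 applies → [tʃ].
/i/ (between /k/ and /k/): rule 2 targets it, but not before a voiced consonant → unchanged [i].
/k/ — between /i/ and /w/; rule 1 does not apply here → [k].
/w/ — not in any rule's target class → [w].
/e/ (between /w/ and /l/): before a voiced consonant, so rule 2 applies → [eː].
/l/ (between /e/ and /a/) fails the environment for rule 3, so it stays [l].
/a/ (word-final) is in the target of rule 2 but the environment (before a voiced consonant) is not met → [a].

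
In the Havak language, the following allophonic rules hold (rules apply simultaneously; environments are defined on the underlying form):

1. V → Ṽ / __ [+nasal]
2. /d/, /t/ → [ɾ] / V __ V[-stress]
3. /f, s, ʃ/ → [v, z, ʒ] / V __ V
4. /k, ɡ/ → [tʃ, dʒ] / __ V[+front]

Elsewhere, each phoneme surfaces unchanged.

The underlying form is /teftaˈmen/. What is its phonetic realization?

/t/ (word-initial): rule 2 targets it, but not between a vowel and a following unstressed vowel → unchanged [t].
/e/ (between /t/ and /f/) fails the environment for rule 1, so it stays [e].
/f/ — between /e/ and /t/; rule 3 does not apply here → [f].
/t/ (between /f/ and /a/) fails the environment for rule 2, so it stays [t].
Rule 1 applies to /a/ (between /t/ and /m/: before a nasal consonant) → [ã].
/m/ — not in any rule's target class → [m].
/e/ — between /m/ and /n/, before a nasal consonant — surfaces as [ẽ] (rule 1).
/n/ — not in any rule's target class → [n].

[teftãˈmẽn]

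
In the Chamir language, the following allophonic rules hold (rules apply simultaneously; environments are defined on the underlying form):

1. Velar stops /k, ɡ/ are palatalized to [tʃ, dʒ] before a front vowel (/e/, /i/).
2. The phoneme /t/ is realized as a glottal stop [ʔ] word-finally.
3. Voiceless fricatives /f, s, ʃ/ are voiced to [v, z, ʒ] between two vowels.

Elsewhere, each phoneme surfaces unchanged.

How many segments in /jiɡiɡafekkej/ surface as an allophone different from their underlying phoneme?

3

Segments that undergo a rule: /ɡ/ → [dʒ] (rule 1); /f/ → [v] (rule 3); /k/ → [tʃ] (rule 1).
All other segments surface unchanged.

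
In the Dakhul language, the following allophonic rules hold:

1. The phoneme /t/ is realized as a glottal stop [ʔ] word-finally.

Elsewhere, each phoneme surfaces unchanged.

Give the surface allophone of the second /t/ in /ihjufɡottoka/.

[t]

/t/ (between /t/ and /o/): rule 1 targets it, but not word-finally → unchanged [t].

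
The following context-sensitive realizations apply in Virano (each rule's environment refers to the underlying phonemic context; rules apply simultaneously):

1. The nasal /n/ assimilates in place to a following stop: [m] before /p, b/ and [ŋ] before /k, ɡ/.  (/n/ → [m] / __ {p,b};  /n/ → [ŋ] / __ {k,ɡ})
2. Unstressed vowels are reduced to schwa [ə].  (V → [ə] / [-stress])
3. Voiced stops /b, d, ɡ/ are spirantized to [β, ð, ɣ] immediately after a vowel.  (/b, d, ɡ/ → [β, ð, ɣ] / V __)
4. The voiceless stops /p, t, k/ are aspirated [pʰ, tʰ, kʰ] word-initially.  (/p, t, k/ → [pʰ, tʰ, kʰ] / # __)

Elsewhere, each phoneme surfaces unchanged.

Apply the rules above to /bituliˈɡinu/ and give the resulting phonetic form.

[bətələˈɣinə]

/b/ — word-initial; rule 3 does not apply here → [b].
/i/ (between /b/ and /t/): in an unstressed syllable, so rule 2 applies → [ə].
/t/ — between /i/ and /u/; rule 4 does not apply here → [t].
Rule 2 applies to /u/ (between /t/ and /l/: in an unstressed syllable) → [ə].
/l/ — not in any rule's target class → [l].
/i/ (between /l/ and /ɡ/) occurs in an unstressed syllable → [ə] by rule 2.
/ɡ/ (between /i/ and /i/) occurs immediately after a vowel → [ɣ] by rule 3.
/i/ (between /ɡ/ and /n/) fails the environment for rule 2, so it stays [i].
/n/ (between /i/ and /u/) fails the environment for rule 1, so it stays [n].
/u/ (word-final) occurs in an unstressed syllable → [ə] by rule 2.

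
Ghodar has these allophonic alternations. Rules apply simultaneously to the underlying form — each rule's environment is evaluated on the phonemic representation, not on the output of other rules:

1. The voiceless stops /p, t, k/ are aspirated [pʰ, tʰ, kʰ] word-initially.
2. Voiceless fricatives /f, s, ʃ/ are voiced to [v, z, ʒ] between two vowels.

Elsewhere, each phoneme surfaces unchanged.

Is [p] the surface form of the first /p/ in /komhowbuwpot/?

/p/ (between /w/ and /o/) is in the target of rule 1 but the environment (word-initially) is not met → [p].
The actual realization is [p], which matches [p].

Yes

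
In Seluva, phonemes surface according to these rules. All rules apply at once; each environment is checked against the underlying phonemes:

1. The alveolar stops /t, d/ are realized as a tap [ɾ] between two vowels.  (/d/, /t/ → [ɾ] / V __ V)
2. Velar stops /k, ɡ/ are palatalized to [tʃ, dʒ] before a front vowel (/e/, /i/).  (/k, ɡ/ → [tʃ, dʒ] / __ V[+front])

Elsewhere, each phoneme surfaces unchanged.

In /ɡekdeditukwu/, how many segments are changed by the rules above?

Segments that undergo a rule: /ɡ/ → [dʒ] (rule 2); /d/ → [ɾ] (rule 1); /t/ → [ɾ] (rule 1).
All other segments surface unchanged.

3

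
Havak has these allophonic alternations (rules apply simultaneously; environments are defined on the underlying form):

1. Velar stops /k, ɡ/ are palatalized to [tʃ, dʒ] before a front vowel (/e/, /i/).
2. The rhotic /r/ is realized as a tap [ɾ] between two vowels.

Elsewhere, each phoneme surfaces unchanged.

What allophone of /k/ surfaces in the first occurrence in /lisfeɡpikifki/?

[tʃ]

/k/ — between /i/ and /i/, before a front vowel — surfaces as [tʃ] (rule 1).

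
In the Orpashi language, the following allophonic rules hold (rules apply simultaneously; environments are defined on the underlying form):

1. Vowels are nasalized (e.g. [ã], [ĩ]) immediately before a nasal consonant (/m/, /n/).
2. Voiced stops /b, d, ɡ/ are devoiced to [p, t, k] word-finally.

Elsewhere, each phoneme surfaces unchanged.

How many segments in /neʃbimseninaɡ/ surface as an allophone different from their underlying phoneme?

4

Segments that undergo a rule: /i/ → [ĩ] (rule 1); /e/ → [ẽ] (rule 1); /i/ → [ĩ] (rule 1); /ɡ/ → [k] (rule 2).
All other segments surface unchanged.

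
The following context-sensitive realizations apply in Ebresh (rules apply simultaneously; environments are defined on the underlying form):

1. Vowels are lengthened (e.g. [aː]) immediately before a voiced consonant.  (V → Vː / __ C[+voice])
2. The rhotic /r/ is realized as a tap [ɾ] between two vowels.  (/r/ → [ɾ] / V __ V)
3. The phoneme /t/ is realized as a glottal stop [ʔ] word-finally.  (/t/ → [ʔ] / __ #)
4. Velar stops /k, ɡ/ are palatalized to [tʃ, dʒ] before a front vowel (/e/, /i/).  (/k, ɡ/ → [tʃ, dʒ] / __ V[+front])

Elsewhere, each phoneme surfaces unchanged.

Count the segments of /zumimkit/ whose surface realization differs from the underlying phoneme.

4

Segments that undergo a rule: /u/ → [uː] (rule 1); /i/ → [iː] (rule 1); /k/ → [tʃ] (rule 4); /t/ → [ʔ] (rule 3).
All other segments surface unchanged.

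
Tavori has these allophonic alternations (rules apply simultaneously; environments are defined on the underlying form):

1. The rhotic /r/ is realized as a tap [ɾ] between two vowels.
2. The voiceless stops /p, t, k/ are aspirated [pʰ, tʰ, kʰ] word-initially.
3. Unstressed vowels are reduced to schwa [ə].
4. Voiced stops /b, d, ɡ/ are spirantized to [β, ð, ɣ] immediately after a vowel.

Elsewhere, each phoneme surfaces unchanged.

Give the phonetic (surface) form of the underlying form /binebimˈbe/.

/b/ (word-initial) fails the environment for rule 4, so it stays [b].
/i/ meets the environment for rule 3 (in an unstressed syllable) → [ə].
/e/ meets the environment for rule 3 (in an unstressed syllable) → [ə].
/b/ meets the environment for rule 4 (immediately after a vowel) → [β].
/i/ (between /b/ and /m/) occurs in an unstressed syllable → [ə] by rule 3.
/b/ (between /m/ and /e/) is in the target of rule 4 but the environment (immediately after a vowel) is not met → [b].
/e/ — word-final; rule 3 does not apply here → [e].

[bənəβəmˈbe]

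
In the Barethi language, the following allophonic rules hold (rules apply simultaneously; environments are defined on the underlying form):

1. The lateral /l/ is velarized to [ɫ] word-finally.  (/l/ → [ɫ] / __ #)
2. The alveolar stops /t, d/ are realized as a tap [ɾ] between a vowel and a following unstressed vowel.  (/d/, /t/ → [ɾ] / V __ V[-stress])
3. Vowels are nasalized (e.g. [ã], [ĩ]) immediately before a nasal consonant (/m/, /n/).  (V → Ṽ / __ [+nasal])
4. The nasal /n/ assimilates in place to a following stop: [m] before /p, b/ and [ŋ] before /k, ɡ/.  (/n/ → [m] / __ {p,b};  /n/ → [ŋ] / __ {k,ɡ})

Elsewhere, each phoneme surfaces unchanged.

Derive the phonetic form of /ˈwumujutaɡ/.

/w/ (word-initial) is unaffected → [w].
/u/ (between /w/ and /m/) occurs before a nasal consonant → [ũ] by rule 3.
/m/ stays [m].
/u/ (between /m/ and /j/): rule 3 targets it, but not before a nasal consonant → unchanged [u].
/j/ (between /u/ and /u/): no rule targets it → [j].
/u/ (between /j/ and /t/): rule 3 targets it, but not before a nasal consonant → unchanged [u].
/t/ meets the environment for rule 2 (between a vowel and a following unstressed vowel) → [ɾ].
/a/ (between /t/ and /ɡ/): rule 3 targets it, but not before a nasal consonant → unchanged [a].
/ɡ/ stays [ɡ].

[ˈwũmujuɾaɡ]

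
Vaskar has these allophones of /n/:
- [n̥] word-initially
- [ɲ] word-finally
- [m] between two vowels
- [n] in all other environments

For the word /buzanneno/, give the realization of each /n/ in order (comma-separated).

Occurrence 1 (position 5): no conditioning environment matches → elsewhere allophone [n].
Occurrence 2 (position 6): no conditioning environment matches → elsewhere allophone [n].
Occurrence 3 (position 8): between two vowels → [m].

[n], [n], [m]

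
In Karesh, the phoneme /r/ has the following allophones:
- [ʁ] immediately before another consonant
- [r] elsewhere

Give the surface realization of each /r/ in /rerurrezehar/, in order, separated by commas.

Occurrence 1 (position 1): no conditioning environment matches → elsewhere allophone [r].
Occurrence 2 (position 3): no conditioning environment matches → elsewhere allophone [r].
Occurrence 3 (position 5): immediately before another consonant → [ʁ].
Occurrence 4 (position 6): no conditioning environment matches → elsewhere allophone [r].
Occurrence 5 (position 12): no conditioning environment matches → elsewhere allophone [r].

[r], [r], [ʁ], [r], [r]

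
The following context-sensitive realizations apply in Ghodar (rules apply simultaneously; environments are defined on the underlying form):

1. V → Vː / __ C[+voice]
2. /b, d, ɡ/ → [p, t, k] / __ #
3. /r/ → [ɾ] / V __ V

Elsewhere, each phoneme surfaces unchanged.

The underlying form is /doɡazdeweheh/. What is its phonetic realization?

[doːɡaːzdeːweheh]

/d/ (word-initial) fails the environment for rule 2, so it stays [d].
Rule 1 applies to /o/ (between /d/ and /ɡ/: before a voiced consonant) → [oː].
/ɡ/ — between /o/ and /a/; rule 2 does not apply here → [ɡ].
/a/ (between /ɡ/ and /z/): before a voiced consonant, so rule 1 applies → [aː].
/z/ (between /a/ and /d/) is unaffected → [z].
/d/ — between /z/ and /e/; rule 2 does not apply here → [d].
/e/ (between /d/ and /w/): before a voiced consonant, so rule 1 applies → [eː].
/w/ — not in any rule's target class → [w].
/e/ (between /w/ and /h/) fails the environment for rule 1, so it stays [e].
/h/ (between /e/ and /e/): no rule targets it → [h].
/e/ (between /h/ and /h/) fails the environment for rule 1, so it stays [e].
/h/ (word-final) is unaffected → [h].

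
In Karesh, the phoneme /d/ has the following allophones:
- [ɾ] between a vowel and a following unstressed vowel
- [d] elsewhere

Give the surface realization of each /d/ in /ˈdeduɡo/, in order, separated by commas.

[d], [ɾ]

Occurrence 1 (position 1): no conditioning environment matches → elsewhere allophone [d].
Occurrence 2 (position 3): between a vowel and a following unstressed vowel → [ɾ].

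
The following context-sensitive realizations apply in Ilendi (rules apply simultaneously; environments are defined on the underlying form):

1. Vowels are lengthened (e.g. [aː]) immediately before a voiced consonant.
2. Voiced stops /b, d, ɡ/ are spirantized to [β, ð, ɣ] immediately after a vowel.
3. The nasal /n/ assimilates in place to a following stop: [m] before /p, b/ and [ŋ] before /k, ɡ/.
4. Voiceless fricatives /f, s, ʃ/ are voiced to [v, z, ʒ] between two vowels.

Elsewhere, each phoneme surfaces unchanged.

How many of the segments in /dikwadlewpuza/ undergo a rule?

Segments that undergo a rule: /a/ → [aː] (rule 1); /d/ → [ð] (rule 2); /e/ → [eː] (rule 1); /u/ → [uː] (rule 1).
All other segments surface unchanged.

4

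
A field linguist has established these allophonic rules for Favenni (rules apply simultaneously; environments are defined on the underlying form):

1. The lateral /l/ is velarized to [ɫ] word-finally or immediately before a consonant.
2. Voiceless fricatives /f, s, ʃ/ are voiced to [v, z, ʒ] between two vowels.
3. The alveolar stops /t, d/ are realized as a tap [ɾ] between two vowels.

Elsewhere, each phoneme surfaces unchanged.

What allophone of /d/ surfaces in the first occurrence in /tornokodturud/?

/d/ (between /o/ and /t/): rule 3 targets it, but not between two vowels → unchanged [d].

[d]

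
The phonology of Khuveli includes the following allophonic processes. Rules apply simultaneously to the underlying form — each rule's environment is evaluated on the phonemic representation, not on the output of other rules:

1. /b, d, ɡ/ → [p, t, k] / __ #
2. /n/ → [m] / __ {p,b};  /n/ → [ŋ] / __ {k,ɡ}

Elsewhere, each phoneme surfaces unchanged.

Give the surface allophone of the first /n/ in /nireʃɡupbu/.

[n]

/n/ (word-initial): rule 2 targets it, but not before a labial or velar stop → unchanged [n].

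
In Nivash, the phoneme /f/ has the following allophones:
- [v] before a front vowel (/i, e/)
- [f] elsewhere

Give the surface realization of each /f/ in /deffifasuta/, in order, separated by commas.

[f], [v], [f]

Occurrence 1 (position 3): no conditioning environment matches → elsewhere allophone [f].
Occurrence 2 (position 4): before a front vowel (/i, e/) → [v].
Occurrence 3 (position 6): no conditioning environment matches → elsewhere allophone [f].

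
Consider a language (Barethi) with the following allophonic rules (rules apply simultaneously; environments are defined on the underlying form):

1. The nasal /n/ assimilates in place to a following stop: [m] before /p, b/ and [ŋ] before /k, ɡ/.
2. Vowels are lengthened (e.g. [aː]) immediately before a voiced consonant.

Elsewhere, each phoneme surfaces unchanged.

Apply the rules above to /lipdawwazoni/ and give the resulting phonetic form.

/i/ — between /l/ and /p/; rule 2 does not apply here → [i].
/a/ (between /d/ and /w/) occurs before a voiced consonant → [aː] by rule 2.
Rule 2 applies to /a/ (between /w/ and /z/: before a voiced consonant) → [aː].
/o/ (between /z/ and /n/) occurs before a voiced consonant → [oː] by rule 2.
/n/ — between /o/ and /i/; rule 1 does not apply here → [n].
/i/ (word-final): rule 2 targets it, but not before a voiced consonant → unchanged [i].

[lipdaːwwaːzoːni]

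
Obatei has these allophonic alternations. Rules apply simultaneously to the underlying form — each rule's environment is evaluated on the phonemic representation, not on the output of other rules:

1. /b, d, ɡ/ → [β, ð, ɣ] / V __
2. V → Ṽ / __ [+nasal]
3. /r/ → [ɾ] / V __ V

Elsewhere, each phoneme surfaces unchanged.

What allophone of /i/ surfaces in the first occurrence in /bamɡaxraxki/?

[i]

/i/ (word-final) is in the target of rule 2 but the environment (before a nasal consonant) is not met → [i].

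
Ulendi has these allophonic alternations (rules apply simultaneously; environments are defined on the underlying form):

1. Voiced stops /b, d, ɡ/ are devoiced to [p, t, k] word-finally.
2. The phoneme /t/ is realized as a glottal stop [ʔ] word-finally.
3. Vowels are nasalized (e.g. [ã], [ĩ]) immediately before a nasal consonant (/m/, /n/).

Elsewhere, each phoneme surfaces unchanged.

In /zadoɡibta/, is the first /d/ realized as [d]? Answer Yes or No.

/d/ (between /a/ and /o/) is in the target of rule 1 but the environment (word-finally) is not met → [d].
The actual realization is [d], which matches [d].

Yes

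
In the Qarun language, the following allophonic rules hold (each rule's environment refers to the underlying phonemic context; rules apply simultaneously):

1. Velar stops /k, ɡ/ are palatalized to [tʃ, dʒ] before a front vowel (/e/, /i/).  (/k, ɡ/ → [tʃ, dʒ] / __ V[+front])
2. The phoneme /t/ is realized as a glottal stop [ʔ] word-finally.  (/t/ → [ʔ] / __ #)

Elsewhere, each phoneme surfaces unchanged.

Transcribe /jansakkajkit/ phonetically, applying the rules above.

/k/ (between /a/ and /k/) fails the environment for rule 1, so it stays [k].
/k/ (between /k/ and /a/) is in the target of rule 1 but the environment (before a front vowel) is not met → [k].
Rule 1 applies to /k/ (between /j/ and /i/: before a front vowel) → [tʃ].
Rule 2 applies to /t/ (word-final: word-finally) → [ʔ].

[jansakkajtʃiʔ]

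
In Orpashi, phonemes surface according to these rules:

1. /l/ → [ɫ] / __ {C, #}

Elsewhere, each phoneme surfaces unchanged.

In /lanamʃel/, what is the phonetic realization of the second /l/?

[ɫ]

/l/ — word-final, word-finally or immediately before a consonant — surfaces as [ɫ] (rule 1).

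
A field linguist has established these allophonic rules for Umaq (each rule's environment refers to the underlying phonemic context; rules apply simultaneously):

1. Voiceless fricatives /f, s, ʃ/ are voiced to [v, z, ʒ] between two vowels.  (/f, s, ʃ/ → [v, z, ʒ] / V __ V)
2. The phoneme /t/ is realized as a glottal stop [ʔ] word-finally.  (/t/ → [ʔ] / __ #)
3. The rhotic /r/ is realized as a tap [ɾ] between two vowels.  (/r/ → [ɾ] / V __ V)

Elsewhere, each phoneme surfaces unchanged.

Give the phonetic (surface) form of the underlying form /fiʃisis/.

/f/ (word-initial): rule 1 targets it, but not between two vowels → unchanged [f].
/i/ — not in any rule's target class → [i].
Rule 1 applies to /ʃ/ (between /i/ and /i/: between two vowels) → [ʒ].
/i/ — not in any rule's target class → [i].
/s/ (between /i/ and /i/) occurs between two vowels → [z] by rule 1.
/i/ (between /s/ and /s/) is unaffected → [i].
/s/ — word-final; rule 1 does not apply here → [s].

[fiʒizis]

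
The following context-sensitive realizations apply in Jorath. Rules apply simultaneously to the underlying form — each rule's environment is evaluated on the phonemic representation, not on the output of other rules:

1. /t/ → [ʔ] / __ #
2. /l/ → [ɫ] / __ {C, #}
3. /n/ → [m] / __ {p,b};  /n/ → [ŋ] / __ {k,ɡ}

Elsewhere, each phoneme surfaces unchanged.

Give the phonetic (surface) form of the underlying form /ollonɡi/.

[oɫloŋɡi]

/l/ (between /o/ and /l/): word-finally or immediately before a consonant, so rule 2 applies → [ɫ].
/l/ (between /l/ and /o/): rule 2 targets it, but not word-finally or immediately before a consonant → unchanged [l].
/n/ — between /o/ and /ɡ/, before a labial or velar stop — surfaces as [ŋ] (rule 3).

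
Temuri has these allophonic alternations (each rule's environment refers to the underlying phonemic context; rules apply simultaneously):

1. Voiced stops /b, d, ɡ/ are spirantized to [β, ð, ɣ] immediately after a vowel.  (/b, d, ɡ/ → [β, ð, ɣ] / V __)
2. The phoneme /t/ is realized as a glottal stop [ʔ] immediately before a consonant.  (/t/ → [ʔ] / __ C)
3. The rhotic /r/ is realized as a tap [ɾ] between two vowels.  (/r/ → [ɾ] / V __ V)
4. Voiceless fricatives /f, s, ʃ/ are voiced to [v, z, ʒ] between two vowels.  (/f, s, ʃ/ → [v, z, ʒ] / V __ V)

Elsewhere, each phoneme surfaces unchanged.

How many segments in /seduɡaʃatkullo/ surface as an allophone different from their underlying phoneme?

Segments that undergo a rule: /d/ → [ð] (rule 1); /ɡ/ → [ɣ] (rule 1); /ʃ/ → [ʒ] (rule 4); /t/ → [ʔ] (rule 2).
All other segments surface unchanged.

4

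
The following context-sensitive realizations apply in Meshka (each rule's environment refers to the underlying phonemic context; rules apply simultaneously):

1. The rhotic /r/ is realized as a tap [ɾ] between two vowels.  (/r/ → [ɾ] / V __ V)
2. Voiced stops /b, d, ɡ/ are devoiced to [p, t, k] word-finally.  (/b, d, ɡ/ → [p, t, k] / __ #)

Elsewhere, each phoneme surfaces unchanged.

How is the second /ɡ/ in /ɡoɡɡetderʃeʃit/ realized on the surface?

[ɡ]

/ɡ/ (between /o/ and /ɡ/) fails the environment for rule 2, so it stays [ɡ].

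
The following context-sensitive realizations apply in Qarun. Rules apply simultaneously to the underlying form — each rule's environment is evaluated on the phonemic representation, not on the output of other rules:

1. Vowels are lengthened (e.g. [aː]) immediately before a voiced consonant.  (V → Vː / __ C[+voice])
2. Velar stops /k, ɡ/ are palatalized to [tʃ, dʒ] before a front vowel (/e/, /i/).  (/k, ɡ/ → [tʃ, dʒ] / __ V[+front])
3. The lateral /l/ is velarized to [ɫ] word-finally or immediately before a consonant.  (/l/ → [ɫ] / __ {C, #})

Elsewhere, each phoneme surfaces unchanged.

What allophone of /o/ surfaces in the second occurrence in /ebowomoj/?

[oː]

/o/ — between /w/ and /m/, before a voiced consonant — surfaces as [oː] (rule 1).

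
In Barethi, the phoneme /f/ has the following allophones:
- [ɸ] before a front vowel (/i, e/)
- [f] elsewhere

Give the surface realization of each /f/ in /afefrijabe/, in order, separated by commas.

Occurrence 1 (position 2): before a front vowel (/i, e/) → [ɸ].
Occurrence 2 (position 4): no conditioning environment matches → elsewhere allophone [f].

[ɸ], [f]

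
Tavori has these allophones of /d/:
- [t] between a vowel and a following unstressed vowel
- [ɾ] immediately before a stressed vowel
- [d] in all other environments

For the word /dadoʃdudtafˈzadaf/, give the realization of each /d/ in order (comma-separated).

Occurrence 1 (position 1): no conditioning environment matches → elsewhere allophone [d].
Occurrence 2 (position 3): between a vowel and a following unstressed vowel → [t].
Occurrence 3 (position 6): no conditioning environment matches → elsewhere allophone [d].
Occurrence 4 (position 8): no conditioning environment matches → elsewhere allophone [d].
Occurrence 5 (position 14): between a vowel and a following unstressed vowel → [t].

[d], [t], [d], [d], [t]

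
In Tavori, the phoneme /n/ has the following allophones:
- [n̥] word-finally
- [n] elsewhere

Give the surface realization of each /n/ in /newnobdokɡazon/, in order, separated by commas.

Occurrence 1 (position 1): no conditioning environment matches → elsewhere allophone [n].
Occurrence 2 (position 4): no conditioning environment matches → elsewhere allophone [n].
Occurrence 3 (position 14): word-finally → [n̥].

[n], [n], [n̥]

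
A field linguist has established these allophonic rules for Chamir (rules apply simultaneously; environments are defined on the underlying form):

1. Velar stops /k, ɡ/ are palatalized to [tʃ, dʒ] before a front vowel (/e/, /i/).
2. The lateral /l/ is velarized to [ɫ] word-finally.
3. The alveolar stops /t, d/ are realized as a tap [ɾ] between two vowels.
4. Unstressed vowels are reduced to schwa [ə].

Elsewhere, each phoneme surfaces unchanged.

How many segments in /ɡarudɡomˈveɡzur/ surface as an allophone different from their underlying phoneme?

4

Segments that undergo a rule: /a/ → [ə] (rule 4); /u/ → [ə] (rule 4); /o/ → [ə] (rule 4); /u/ → [ə] (rule 4).
All other segments surface unchanged.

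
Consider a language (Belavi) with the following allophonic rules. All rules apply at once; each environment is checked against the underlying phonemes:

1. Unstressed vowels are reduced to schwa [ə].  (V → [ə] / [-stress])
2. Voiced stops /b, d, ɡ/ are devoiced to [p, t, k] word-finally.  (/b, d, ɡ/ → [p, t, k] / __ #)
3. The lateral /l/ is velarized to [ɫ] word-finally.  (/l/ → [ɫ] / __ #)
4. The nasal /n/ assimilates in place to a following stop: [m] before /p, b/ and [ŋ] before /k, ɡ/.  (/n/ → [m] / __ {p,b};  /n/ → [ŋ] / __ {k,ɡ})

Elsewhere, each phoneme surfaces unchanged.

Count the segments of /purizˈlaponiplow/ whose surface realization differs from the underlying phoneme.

Segments that undergo a rule: /u/ → [ə] (rule 1); /i/ → [ə] (rule 1); /o/ → [ə] (rule 1); /i/ → [ə] (rule 1); /o/ → [ə] (rule 1).
All other segments surface unchanged.

5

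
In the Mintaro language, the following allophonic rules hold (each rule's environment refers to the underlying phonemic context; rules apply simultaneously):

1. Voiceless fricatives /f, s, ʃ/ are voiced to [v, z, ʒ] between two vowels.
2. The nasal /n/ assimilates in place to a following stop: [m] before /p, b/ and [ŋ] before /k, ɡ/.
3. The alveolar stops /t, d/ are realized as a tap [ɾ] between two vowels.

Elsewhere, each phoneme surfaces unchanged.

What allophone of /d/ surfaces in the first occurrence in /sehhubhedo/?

/d/ — between /e/ and /o/, between two vowels — surfaces as [ɾ] (rule 3).

[ɾ]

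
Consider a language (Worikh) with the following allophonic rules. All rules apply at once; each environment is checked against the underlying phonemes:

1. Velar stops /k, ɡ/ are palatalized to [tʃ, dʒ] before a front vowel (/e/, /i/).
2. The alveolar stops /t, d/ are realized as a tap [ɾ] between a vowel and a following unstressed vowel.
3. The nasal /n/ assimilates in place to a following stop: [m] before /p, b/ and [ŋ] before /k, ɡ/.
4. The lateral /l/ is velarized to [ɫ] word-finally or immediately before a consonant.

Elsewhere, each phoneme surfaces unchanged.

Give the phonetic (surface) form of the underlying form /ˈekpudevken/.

/e/ — not in any rule's target class → [e].
/k/ (between /e/ and /p/) fails the environment for rule 1, so it stays [k].
/p/ stays [p].
/u/ (between /p/ and /d/): no rule targets it → [u].
/d/ — between /u/ and /e/, between a vowel and a following unstressed vowel — surfaces as [ɾ] (rule 2).
/e/ (between /d/ and /v/) is unaffected → [e].
/v/ stays [v].
/k/ — between /v/ and /e/, before a front vowel — surfaces as [tʃ] (rule 1).
/e/ — not in any rule's target class → [e].
/n/ (word-final): rule 3 targets it, but not before a labial or velar stop → unchanged [n].

[ˈekpuɾevtʃen]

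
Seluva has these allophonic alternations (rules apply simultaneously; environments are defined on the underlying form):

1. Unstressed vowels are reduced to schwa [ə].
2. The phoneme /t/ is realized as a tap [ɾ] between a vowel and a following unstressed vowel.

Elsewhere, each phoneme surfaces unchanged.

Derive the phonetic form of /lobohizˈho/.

[ləbəhəzˈho]

/l/ stays [l].
Rule 1 applies to /o/ (between /l/ and /b/: in an unstressed syllable) → [ə].
/b/ stays [b].
/o/ (between /b/ and /h/): in an unstressed syllable, so rule 1 applies → [ə].
/h/ (between /o/ and /i/): no rule targets it → [h].
/i/ (between /h/ and /z/): in an unstressed syllable, so rule 1 applies → [ə].
/z/ — not in any rule's target class → [z].
/h/ (between /z/ and /o/): no rule targets it → [h].
/o/ (word-final) fails the environment for rule 1, so it stays [o].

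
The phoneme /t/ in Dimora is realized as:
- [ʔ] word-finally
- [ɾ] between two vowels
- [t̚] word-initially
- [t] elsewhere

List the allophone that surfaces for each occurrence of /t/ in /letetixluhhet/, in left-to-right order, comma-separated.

Occurrence 1 (position 3): between two vowels → [ɾ].
Occurrence 2 (position 5): between two vowels → [ɾ].
Occurrence 3 (position 13): word-finally → [ʔ].

[ɾ], [ɾ], [ʔ]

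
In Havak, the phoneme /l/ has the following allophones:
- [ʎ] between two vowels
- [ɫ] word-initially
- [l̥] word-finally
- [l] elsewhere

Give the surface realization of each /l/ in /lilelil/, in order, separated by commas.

Occurrence 1 (position 1): word-initially → [ɫ].
Occurrence 2 (position 3): between two vowels → [ʎ].
Occurrence 3 (position 5): between two vowels → [ʎ].
Occurrence 4 (position 7): word-finally → [l̥].

[ɫ], [ʎ], [ʎ], [l̥]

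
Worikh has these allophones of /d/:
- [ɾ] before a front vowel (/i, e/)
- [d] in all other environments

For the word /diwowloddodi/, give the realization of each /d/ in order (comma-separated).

[ɾ], [d], [d], [ɾ]

Occurrence 1 (position 1): before a front vowel (/i, e/) → [ɾ].
Occurrence 2 (position 8): no conditioning environment matches → elsewhere allophone [d].
Occurrence 3 (position 9): no conditioning environment matches → elsewhere allophone [d].
Occurrence 4 (position 11): before a front vowel (/i, e/) → [ɾ].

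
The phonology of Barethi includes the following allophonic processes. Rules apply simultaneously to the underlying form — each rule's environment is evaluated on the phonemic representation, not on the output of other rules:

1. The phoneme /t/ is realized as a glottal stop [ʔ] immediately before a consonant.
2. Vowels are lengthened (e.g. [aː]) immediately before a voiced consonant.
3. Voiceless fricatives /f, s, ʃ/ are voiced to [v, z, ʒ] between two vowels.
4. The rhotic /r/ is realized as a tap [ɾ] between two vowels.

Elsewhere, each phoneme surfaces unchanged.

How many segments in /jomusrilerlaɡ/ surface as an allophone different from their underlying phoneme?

4

Segments that undergo a rule: /o/ → [oː] (rule 2); /i/ → [iː] (rule 2); /e/ → [eː] (rule 2); /a/ → [aː] (rule 2).
All other segments surface unchanged.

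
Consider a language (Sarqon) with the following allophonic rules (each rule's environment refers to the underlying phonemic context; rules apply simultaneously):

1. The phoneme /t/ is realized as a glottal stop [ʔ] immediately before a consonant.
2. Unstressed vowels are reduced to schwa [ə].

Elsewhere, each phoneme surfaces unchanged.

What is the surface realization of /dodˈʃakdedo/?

/d/ (word-initial) is unaffected → [d].
/o/ (between /d/ and /d/) occurs in an unstressed syllable → [ə] by rule 2.
/d/ stays [d].
/ʃ/ (between /d/ and /a/) is unaffected → [ʃ].
/a/ — between /ʃ/ and /k/; rule 2 does not apply here → [a].
/k/ (between /a/ and /d/): no rule targets it → [k].
/d/ stays [d].
/e/ — between /d/ and /d/, in an unstressed syllable — surfaces as [ə] (rule 2).
/d/ stays [d].
Rule 2 applies to /o/ (word-final: in an unstressed syllable) → [ə].

[dədˈʃakdədə]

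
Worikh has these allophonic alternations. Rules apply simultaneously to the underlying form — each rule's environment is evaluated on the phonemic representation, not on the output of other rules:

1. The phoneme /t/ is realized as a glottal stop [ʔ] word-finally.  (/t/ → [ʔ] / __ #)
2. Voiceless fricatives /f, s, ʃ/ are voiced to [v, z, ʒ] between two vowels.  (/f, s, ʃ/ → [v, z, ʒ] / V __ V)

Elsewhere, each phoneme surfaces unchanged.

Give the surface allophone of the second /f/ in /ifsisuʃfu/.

/f/ (between /ʃ/ and /u/): rule 2 targets it, but not between two vowels → unchanged [f].

[f]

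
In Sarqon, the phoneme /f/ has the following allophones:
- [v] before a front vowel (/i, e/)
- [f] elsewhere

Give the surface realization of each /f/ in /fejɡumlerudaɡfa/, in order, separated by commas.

Occurrence 1 (position 1): before a front vowel (/i, e/) → [v].
Occurrence 2 (position 14): no conditioning environment matches → elsewhere allophone [f].

[v], [f]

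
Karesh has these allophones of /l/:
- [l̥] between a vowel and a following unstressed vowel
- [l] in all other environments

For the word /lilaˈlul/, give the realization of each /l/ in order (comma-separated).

[l], [l̥], [l], [l]

Occurrence 1 (position 1): no conditioning environment matches → elsewhere allophone [l].
Occurrence 2 (position 3): between a vowel and a following unstressed vowel → [l̥].
Occurrence 3 (position 5): no conditioning environment matches → elsewhere allophone [l].
Occurrence 4 (position 7): no conditioning environment matches → elsewhere allophone [l].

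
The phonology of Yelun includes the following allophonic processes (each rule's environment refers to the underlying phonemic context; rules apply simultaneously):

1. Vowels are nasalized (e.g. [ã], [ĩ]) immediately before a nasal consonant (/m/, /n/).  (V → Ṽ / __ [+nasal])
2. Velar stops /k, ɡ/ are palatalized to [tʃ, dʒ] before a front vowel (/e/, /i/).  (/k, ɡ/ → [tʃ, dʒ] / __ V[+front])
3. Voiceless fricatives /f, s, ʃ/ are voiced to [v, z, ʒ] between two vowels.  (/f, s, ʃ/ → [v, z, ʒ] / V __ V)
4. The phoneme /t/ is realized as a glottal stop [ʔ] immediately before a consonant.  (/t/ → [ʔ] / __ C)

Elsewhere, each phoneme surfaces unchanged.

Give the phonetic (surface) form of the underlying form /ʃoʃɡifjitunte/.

[ʃoʃdʒifjitũnte]

/ʃ/ — word-initial; rule 3 does not apply here → [ʃ].
/o/ (between /ʃ/ and /ʃ/): rule 1 targets it, but not before a nasal consonant → unchanged [o].
/ʃ/ (between /o/ and /ɡ/) fails the environment for rule 3, so it stays [ʃ].
/ɡ/ (between /ʃ/ and /i/): before a front vowel, so rule 2 applies → [dʒ].
/i/ — between /ɡ/ and /f/; rule 1 does not apply here → [i].
/f/ — between /i/ and /j/; rule 3 does not apply here → [f].
/j/ — not in any rule's target class → [j].
/i/ (between /j/ and /t/) is in the target of rule 1 but the environment (before a nasal consonant) is not met → [i].
/t/ (between /i/ and /u/) is in the target of rule 4 but the environment (immediately before a consonant) is not met → [t].
/u/ meets the environment for rule 1 (before a nasal consonant) → [ũ].
/n/ (between /u/ and /t/): no rule targets it → [n].
/t/ (between /n/ and /e/): rule 4 targets it, but not immediately before a consonant → unchanged [t].
/e/ (word-final) is in the target of rule 1 but the environment (before a nasal consonant) is not met → [e].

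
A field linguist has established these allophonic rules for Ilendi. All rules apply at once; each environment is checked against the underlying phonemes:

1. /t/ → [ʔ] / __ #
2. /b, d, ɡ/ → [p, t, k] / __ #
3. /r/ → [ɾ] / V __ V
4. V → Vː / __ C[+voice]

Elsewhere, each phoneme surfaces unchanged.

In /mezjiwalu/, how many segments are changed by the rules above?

3

Segments that undergo a rule: /e/ → [eː] (rule 4); /i/ → [iː] (rule 4); /a/ → [aː] (rule 4).
All other segments surface unchanged.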